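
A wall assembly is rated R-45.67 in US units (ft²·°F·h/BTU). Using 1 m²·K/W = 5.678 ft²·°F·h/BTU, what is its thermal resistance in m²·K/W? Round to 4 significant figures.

8.043 m²·K/W

R_SI = 45.67/5.678 = 8.0433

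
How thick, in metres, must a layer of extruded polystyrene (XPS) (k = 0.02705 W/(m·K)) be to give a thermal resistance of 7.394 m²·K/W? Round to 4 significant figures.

L = R·k = 7.394 × 0.02705 = 0.20001 m

0.2000 m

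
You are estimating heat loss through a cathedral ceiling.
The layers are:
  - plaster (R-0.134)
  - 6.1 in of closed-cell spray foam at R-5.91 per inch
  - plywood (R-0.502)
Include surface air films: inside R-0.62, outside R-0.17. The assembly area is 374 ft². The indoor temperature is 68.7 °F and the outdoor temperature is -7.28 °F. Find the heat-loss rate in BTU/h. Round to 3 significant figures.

6.1 × 5.91 = 36.05
R_total = 0.62 + 0.134 + 36.05 + 0.502 + 0.17 = 37.48 ft²·°F·h/BTU
Q = A·ΔT/R = 374 × (68.7 − (-7.28)) / 37.48 = 758.2 BTU/h

758 BTU/h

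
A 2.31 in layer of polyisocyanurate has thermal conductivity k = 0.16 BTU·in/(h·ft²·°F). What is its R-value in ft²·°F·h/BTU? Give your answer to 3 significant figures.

14.4 ft²·°F·h/BTU

R = L/k = 2.31/0.16 = 14.44 ft²·°F·h/BTU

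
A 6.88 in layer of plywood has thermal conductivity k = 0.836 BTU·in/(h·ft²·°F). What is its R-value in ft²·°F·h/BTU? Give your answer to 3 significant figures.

8.23 ft²·°F·h/BTU

R = L/k = 6.88/0.836 = 8.23 ft²·°F·h/BTU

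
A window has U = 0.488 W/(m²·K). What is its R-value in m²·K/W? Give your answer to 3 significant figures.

2.05 m²·K/W

R = 1/U = 1/0.488 = 2.049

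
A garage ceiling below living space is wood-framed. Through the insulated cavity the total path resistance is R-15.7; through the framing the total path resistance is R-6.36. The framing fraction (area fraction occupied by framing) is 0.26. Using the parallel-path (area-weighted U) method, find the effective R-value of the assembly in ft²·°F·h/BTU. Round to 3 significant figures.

11.4 ft²·°F·h/BTU

U_eff = 0.74/15.7 + 0.26/6.36 = 0.04713 + 0.04088 = 0.08801
R_eff = 1/U_eff = 11.36 ft²·°F·h/BTU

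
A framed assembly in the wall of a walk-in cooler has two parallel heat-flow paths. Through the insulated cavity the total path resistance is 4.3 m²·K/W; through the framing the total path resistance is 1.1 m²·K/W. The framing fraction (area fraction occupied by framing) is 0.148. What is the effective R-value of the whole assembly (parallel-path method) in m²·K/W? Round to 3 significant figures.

3.01 m²·K/W

U_eff = 0.852/4.3 + 0.148/1.1 = 0.1981 + 0.1345 = 0.3327
R_eff = 1/U_eff = 3.006 m²·K/W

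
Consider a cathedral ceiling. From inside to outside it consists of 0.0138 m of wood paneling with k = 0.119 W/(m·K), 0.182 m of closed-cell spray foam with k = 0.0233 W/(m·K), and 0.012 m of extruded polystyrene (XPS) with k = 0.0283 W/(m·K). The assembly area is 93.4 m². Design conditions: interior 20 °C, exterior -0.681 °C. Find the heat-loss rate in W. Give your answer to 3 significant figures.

231 W

0.0138/0.119 = 0.116
0.182/0.0233 = 7.811
0.012/0.0283 = 0.424
R_total = 0.116 + 7.811 + 0.424 = 8.351 m²·K/W
Q = A·ΔT/R = 93.4 × (20 − (-0.681)) / 8.351 = 231.3 W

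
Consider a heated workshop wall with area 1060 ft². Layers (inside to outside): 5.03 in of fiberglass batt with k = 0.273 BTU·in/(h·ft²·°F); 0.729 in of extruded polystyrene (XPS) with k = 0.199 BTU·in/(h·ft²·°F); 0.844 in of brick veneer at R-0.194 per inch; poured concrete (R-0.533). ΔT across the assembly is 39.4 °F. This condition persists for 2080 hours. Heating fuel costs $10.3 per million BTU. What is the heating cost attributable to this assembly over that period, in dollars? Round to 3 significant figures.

5.03/0.273 = 18.42
0.729/0.199 = 3.663
0.844 × 0.194 = 0.1637
R_total = 18.42 + 3.663 + 0.1637 + 0.533 = 22.78 ft²·°F·h/BTU
Q = 1060 × 39.4 / 22.78 = 1833 BTU/h
E = 1833 × 2080 = 3813000 BTU
Cost = 3813000/10⁶ × 10.3 = $39.27

39.3 dollars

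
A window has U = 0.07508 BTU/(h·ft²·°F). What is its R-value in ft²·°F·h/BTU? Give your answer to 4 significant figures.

13.32 ft²·°F·h/BTU

R = 1/U = 1/0.07508 = 13.319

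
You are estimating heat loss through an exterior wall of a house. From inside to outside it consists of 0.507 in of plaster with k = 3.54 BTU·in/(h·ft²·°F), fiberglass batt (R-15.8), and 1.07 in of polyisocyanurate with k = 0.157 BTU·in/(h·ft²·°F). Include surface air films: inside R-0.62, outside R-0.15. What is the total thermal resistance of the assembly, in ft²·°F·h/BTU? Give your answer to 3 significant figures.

0.507/3.54 = 0.1432
1.07/0.157 = 6.815
R_total = 0.62 + 0.1432 + 15.8 + 6.815 + 0.15 = 23.53 ft²·°F·h/BTU

23.5 ft²·°F·h/BTU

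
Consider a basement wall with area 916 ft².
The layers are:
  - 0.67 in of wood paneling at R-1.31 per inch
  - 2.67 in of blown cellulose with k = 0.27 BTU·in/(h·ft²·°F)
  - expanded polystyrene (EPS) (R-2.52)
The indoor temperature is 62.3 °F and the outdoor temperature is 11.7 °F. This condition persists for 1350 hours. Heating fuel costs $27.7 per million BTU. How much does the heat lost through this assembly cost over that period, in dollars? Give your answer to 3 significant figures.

0.67 × 1.31 = 0.8777
2.67/0.27 = 9.889
R_total = 0.8777 + 9.889 + 2.52 = 13.29 ft²·°F·h/BTU
Q = 916 × (62.3 − 11.7) / 13.29 = 3488 BTU/h
E = 3488 × 1350 = 4709000 BTU
Cost = 4709000/10⁶ × 27.7 = $130.5

130 dollars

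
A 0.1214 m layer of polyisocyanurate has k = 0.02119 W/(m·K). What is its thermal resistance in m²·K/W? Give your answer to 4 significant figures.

R = L/k = 0.1214/0.02119 = 5.7291 m²·K/W

5.729 m²·K/W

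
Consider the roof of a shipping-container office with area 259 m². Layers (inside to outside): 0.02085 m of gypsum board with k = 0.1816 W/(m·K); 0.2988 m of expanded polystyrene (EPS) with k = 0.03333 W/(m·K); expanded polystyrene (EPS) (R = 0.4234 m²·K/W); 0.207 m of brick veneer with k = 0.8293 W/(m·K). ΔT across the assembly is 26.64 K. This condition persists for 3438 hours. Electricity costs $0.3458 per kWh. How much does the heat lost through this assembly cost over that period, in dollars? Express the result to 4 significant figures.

0.02085/0.1816 = 0.11481
0.2988/0.03333 = 8.9649
0.207/0.8293 = 0.24961
R_total = 0.11481 + 8.9649 + 0.4234 + 0.24961 = 9.7527 m²·K/W
Q = 259 × 26.64 / 9.7527 = 707.47 W
E = 707.47 W × 3438 h / 1000 = 2432.3 kWh
Cost = 2432.3 × 0.3458 = $841.08

841.1 dollars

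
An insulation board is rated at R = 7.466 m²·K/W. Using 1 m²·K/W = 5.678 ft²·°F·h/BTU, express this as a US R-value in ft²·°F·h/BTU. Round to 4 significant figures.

42.39 ft²·°F·h/BTU

R_US = 7.466 × 5.678 = 42.392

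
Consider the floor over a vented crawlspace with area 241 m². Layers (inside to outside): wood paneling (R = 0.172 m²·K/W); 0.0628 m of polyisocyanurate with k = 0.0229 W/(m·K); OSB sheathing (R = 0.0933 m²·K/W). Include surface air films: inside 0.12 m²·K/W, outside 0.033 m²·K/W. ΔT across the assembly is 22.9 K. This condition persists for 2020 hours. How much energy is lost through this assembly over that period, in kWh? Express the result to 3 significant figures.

3530 kWh

0.0628/0.0229 = 2.742
R_total = 0.12 + 0.172 + 2.742 + 0.0933 + 0.033 = 3.161 m²·K/W
Q = 241 × 22.9 / 3.161 = 1746 W
E = 1746 W × 2020 h / 1000 = 3527 kWh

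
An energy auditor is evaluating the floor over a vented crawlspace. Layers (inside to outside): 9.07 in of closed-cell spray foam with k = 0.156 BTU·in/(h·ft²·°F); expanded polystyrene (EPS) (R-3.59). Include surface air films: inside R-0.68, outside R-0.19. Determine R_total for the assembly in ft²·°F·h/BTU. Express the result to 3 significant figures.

9.07/0.156 = 58.14
R_total = 0.68 + 58.14 + 3.59 + 0.19 = 62.6 ft²·°F·h/BTU

62.6 ft²·°F·h/BTU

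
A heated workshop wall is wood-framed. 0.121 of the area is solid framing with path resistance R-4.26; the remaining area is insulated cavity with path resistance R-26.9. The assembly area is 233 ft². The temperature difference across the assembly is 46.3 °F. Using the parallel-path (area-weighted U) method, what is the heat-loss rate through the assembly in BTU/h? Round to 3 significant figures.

U_eff = 0.879/26.9 + 0.121/4.26 = 0.03268 + 0.0284 = 0.06108
R_eff = 1/U_eff = 16.37 ft²·°F·h/BTU
Q = 233 × 46.3 / 16.37 = 658.9 BTU/h

659 BTU/h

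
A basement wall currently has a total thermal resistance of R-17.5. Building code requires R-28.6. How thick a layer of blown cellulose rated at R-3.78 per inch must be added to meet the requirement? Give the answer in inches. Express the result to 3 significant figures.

2.94 in

ΔR = 28.6 − 17.5 = 11.1 ft²·°F·h/BTU
L = ΔR / (R/in) = 11.1/3.78 = 2.937 in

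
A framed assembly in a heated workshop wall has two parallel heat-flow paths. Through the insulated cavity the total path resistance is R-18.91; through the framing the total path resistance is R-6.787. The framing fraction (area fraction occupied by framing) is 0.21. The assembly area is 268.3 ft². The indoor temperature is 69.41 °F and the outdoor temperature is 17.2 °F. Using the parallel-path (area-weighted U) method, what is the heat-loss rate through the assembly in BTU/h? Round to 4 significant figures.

U_eff = 0.79/18.91 + 0.21/6.787 = 0.041777 + 0.030942 = 0.072718
R_eff = 1/U_eff = 13.752 ft²·°F·h/BTU
Q = 268.3 × (69.41 − 17.2) / 13.752 = 1018.6 BTU/h

1019 BTU/h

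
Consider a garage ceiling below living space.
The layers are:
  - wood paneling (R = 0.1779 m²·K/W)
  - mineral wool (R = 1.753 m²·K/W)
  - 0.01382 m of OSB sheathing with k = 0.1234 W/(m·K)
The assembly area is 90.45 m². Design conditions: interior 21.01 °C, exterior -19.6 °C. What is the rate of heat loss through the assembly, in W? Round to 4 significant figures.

1798 W

0.01382/0.1234 = 0.11199
R_total = 0.1779 + 1.753 + 0.11199 = 2.0429 m²·K/W
Q = A·ΔT/R = 90.45 × (21.01 − (-19.6)) / 2.0429 = 1798 W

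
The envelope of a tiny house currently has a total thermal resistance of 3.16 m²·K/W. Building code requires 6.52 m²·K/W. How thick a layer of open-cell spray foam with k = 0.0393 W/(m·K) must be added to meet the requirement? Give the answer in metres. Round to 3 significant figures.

ΔR = 6.52 − 3.16 = 3.36 m²·K/W
L = ΔR × k = 3.36 × 0.0393 = 0.132 m

0.132 m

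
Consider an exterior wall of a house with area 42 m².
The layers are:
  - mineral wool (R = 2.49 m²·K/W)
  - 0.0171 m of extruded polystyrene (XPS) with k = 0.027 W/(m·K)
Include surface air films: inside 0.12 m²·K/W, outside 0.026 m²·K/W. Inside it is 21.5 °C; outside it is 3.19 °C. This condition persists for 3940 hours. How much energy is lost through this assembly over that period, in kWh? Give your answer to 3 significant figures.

0.0171/0.027 = 0.6333
R_total = 0.12 + 2.49 + 0.6333 + 0.026 = 3.269 m²·K/W
Q = 42 × (21.5 − 3.19) / 3.269 = 235.2 W
E = 235.2 W × 3940 h / 1000 = 926.8 kWh

927 kWh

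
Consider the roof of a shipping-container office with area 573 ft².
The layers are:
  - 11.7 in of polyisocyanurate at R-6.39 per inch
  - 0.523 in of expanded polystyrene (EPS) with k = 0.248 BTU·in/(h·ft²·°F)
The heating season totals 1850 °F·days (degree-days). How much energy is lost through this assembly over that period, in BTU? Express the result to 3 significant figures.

11.7 × 6.39 = 74.76
0.523/0.248 = 2.109
R_total = 74.76 + 2.109 = 76.87 ft²·°F·h/BTU
E = A × HDD × 24 / R = 573 × 1850 × 24 / 76.87 = 331000 BTU

331000 BTU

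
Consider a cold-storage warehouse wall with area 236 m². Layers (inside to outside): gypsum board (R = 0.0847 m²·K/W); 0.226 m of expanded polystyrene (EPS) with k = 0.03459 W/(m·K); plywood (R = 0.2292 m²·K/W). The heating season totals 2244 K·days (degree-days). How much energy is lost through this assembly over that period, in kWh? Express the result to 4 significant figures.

1856 kWh

0.226/0.03459 = 6.5337
R_total = 0.0847 + 6.5337 + 0.2292 = 6.8476 m²·K/W
E = A × HDD × 24 / R / 1000 = 236 × 2244 × 24 / 6.8476 / 1000 = 1856.1 kWh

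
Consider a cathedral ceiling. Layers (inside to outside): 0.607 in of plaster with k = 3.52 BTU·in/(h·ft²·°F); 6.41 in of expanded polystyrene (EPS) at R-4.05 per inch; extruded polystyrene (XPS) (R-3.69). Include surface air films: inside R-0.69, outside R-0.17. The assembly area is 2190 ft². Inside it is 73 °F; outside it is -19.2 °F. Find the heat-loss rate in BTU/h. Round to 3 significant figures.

6580 BTU/h

0.607/3.52 = 0.1724
6.41 × 4.05 = 25.96
R_total = 0.69 + 0.1724 + 25.96 + 3.69 + 0.17 = 30.68 ft²·°F·h/BTU
Q = A·ΔT/R = 2190 × (73 − (-19.2)) / 30.68 = 6581 BTU/h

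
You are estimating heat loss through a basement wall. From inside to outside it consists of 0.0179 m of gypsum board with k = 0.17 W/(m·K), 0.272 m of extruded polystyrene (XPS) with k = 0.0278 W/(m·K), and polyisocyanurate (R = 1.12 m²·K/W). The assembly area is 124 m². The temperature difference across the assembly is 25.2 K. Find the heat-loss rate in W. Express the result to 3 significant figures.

0.0179/0.17 = 0.1053
0.272/0.0278 = 9.784
R_total = 0.1053 + 9.784 + 1.12 = 11.01 m²·K/W
Q = A·ΔT/R = 124 × 25.2 / 11.01 = 283.8 W

284 W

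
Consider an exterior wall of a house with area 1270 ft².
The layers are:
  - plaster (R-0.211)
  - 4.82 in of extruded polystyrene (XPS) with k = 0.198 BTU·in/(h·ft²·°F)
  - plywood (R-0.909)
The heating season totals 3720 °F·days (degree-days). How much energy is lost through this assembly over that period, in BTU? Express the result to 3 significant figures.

4.82/0.198 = 24.34
R_total = 0.211 + 24.34 + 0.909 = 25.46 ft²·°F·h/BTU
E = A × HDD × 24 / R = 1270 × 3720 × 24 / 25.46 = 4453000 BTU

4450000 BTU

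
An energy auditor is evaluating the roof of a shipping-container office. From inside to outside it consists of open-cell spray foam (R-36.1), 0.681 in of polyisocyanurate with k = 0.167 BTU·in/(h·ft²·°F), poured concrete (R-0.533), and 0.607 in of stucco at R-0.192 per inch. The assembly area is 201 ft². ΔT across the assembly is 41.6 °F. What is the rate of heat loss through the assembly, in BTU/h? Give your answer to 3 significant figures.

205 BTU/h

0.681/0.167 = 4.078
0.607 × 0.192 = 0.1165
R_total = 36.1 + 4.078 + 0.533 + 0.1165 = 40.83 ft²·°F·h/BTU
Q = A·ΔT/R = 201 × 41.6 / 40.83 = 204.8 BTU/h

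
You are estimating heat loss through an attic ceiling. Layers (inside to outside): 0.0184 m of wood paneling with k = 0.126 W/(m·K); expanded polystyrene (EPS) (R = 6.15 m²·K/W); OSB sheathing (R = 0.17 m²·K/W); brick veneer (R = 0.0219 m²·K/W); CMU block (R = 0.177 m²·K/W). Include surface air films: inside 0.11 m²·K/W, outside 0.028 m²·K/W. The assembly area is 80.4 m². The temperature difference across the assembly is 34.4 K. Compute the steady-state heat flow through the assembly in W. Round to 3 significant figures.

407 W

0.0184/0.126 = 0.146
R_total = 0.11 + 0.146 + 6.15 + 0.17 + 0.0219 + 0.177 + 0.028 = 6.803 m²·K/W
Q = A·ΔT/R = 80.4 × 34.4 / 6.803 = 406.6 W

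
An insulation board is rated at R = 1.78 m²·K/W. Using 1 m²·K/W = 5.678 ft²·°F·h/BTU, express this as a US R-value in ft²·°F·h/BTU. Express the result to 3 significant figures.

10.1 ft²·°F·h/BTU

R_US = 1.78 × 5.678 = 10.11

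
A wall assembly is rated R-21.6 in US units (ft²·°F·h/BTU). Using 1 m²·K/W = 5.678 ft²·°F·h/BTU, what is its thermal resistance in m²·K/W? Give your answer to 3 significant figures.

R_SI = 21.6/5.678 = 3.804

3.80 m²·K/W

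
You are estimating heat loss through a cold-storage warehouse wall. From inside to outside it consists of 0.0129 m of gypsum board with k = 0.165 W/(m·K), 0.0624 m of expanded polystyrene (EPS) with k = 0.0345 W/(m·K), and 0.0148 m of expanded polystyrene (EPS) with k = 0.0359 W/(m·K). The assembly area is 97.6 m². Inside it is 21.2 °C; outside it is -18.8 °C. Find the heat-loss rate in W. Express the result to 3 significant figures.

0.0129/0.165 = 0.07818
0.0624/0.0345 = 1.809
0.0148/0.0359 = 0.4123
R_total = 0.07818 + 1.809 + 0.4123 = 2.299 m²·K/W
Q = A·ΔT/R = 97.6 × (21.2 − (-18.8)) / 2.299 = 1698 W

1700 W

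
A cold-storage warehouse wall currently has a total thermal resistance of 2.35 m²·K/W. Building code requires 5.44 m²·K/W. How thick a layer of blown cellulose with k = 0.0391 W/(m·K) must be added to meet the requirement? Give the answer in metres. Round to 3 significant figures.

ΔR = 5.44 − 2.35 = 3.09 m²·K/W
L = ΔR × k = 3.09 × 0.0391 = 0.1208 m

0.121 m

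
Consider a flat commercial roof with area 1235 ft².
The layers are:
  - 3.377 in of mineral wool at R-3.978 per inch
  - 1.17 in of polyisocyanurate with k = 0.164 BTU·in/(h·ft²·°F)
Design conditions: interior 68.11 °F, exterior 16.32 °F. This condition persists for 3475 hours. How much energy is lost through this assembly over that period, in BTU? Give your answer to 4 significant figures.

3.377 × 3.978 = 13.434
1.17/0.164 = 7.1341
R_total = 13.434 + 7.1341 = 20.568 ft²·°F·h/BTU
Q = 1235 × (68.11 − 16.32) / 20.568 = 3109.7 BTU/h
E = 3109.7 × 3475 = 10806000 BTU

10810000 BTU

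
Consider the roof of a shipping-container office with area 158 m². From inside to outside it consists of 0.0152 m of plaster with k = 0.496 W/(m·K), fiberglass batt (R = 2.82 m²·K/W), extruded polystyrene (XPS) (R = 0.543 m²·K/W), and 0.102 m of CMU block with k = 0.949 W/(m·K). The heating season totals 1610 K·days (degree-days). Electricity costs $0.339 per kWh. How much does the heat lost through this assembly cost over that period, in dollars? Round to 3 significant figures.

591 dollars

0.0152/0.496 = 0.03065
0.102/0.949 = 0.1075
R_total = 0.03065 + 2.82 + 0.543 + 0.1075 = 3.501 m²·K/W
E = A × HDD × 24 / R / 1000 = 158 × 1610 × 24 / 3.501 / 1000 = 1744 kWh
Cost = 1744 × 0.339 = $591.1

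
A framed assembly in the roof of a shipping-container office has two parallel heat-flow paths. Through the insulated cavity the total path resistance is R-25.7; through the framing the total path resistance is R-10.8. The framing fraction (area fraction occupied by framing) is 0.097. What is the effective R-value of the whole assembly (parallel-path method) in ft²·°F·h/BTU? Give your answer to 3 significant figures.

22.7 ft²·°F·h/BTU

U_eff = 0.903/25.7 + 0.097/10.8 = 0.03514 + 0.008981 = 0.04412
R_eff = 1/U_eff = 22.67 ft²·°F·h/BTU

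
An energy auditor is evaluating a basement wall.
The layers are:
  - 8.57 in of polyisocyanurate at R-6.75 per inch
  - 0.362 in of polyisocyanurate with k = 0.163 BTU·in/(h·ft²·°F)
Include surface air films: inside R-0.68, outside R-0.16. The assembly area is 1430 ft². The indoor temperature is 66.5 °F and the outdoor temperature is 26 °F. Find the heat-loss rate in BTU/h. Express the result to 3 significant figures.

8.57 × 6.75 = 57.85
0.362/0.163 = 2.221
R_total = 0.68 + 57.85 + 2.221 + 0.16 = 60.91 ft²·°F·h/BTU
Q = A·ΔT/R = 1430 × (66.5 − 26) / 60.91 = 950.9 BTU/h

951 BTU/h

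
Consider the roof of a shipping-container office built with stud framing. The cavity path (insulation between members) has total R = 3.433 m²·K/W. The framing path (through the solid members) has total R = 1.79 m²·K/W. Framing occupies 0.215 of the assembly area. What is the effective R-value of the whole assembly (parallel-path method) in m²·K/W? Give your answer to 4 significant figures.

U_eff = 0.785/3.433 + 0.215/1.79 = 0.22866 + 0.12011 = 0.34877
R_eff = 1/U_eff = 2.8672 m²·K/W

2.867 m²·K/W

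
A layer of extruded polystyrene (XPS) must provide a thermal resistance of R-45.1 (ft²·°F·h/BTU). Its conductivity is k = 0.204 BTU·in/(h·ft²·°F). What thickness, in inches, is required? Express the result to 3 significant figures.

L = R × k = 45.1 × 0.204 = 9.2 in

9.20 in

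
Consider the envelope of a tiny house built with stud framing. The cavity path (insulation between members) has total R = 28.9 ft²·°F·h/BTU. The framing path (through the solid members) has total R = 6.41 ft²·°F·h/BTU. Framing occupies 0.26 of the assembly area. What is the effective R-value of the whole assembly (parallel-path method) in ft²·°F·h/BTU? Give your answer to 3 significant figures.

U_eff = 0.74/28.9 + 0.26/6.41 = 0.02561 + 0.04056 = 0.06617
R_eff = 1/U_eff = 15.11 ft²·°F·h/BTU

15.1 ft²·°F·h/BTU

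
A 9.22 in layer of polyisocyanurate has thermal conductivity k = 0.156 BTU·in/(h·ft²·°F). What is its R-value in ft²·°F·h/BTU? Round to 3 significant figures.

R = L/k = 9.22/0.156 = 59.1 ft²·°F·h/BTU

59.1 ft²·°F·h/BTU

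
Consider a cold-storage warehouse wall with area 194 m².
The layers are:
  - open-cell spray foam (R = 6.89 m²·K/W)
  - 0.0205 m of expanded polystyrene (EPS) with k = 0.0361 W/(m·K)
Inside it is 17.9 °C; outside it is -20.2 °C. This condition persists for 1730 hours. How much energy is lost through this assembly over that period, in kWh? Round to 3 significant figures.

1710 kWh

0.0205/0.0361 = 0.5679
R_total = 6.89 + 0.5679 = 7.458 m²·K/W
Q = 194 × (17.9 − (-20.2)) / 7.458 = 991.1 W
E = 991.1 W × 1730 h / 1000 = 1715 kWh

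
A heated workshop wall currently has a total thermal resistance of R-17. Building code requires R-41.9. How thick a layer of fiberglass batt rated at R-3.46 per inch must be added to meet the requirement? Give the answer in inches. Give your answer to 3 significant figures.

ΔR = 41.9 − 17 = 24.9 ft²·°F·h/BTU
L = ΔR / (R/in) = 24.9/3.46 = 7.197 in

7.20 in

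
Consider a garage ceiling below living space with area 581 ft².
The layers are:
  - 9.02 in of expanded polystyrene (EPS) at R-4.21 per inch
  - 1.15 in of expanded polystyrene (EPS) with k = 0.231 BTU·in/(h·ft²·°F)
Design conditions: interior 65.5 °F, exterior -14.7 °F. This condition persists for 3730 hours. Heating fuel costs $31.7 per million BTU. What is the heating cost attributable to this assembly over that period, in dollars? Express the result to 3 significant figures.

128 dollars

9.02 × 4.21 = 37.97
1.15/0.231 = 4.978
R_total = 37.97 + 4.978 = 42.95 ft²·°F·h/BTU
Q = 581 × (65.5 − (-14.7)) / 42.95 = 1085 BTU/h
E = 1085 × 3730 = 4046000 BTU
Cost = 4046000/10⁶ × 31.7 = $128.3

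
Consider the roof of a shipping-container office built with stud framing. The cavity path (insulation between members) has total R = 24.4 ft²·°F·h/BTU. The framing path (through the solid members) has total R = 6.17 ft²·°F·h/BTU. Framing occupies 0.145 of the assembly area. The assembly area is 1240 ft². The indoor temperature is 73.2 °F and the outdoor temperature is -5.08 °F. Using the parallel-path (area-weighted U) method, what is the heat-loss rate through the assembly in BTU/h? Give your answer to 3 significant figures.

5680 BTU/h

U_eff = 0.855/24.4 + 0.145/6.17 = 0.03504 + 0.0235 = 0.05854
R_eff = 1/U_eff = 17.08 ft²·°F·h/BTU
Q = 1240 × (73.2 − (-5.08)) / 17.08 = 5682 BTU/h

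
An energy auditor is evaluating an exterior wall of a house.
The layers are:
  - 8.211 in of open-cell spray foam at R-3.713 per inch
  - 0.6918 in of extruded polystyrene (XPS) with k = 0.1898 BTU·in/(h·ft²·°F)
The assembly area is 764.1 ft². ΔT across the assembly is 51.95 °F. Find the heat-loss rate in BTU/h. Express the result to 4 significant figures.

8.211 × 3.713 = 30.487
0.6918/0.1898 = 3.6449
R_total = 30.487 + 3.6449 = 34.132 ft²·°F·h/BTU
Q = A·ΔT/R = 764.1 × 51.95 / 34.132 = 1163 BTU/h

1163 BTU/h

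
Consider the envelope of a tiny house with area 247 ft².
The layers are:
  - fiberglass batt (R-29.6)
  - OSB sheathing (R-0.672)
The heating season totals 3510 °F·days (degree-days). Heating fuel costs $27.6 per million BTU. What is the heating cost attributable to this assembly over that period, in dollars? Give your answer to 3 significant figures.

19.0 dollars

R_total = 29.6 + 0.672 = 30.27 ft²·°F·h/BTU
E = A × HDD × 24 / R = 247 × 3510 × 24 / 30.27 = 687300 BTU
Cost = 687300/10⁶ × 27.6 = $18.97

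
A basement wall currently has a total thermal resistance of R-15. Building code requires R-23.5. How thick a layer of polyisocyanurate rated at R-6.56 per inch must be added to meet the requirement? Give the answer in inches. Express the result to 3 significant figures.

ΔR = 23.5 − 15 = 8.5 ft²·°F·h/BTU
L = ΔR / (R/in) = 8.5/6.56 = 1.296 in

1.30 in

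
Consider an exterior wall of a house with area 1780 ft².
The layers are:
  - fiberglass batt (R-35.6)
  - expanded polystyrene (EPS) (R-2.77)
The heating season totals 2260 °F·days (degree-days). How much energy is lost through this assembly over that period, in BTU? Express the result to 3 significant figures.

2520000 BTU

R_total = 35.6 + 2.77 = 38.37 ft²·°F·h/BTU
E = A × HDD × 24 / R = 1780 × 2260 × 24 / 38.37 = 2516000 BTU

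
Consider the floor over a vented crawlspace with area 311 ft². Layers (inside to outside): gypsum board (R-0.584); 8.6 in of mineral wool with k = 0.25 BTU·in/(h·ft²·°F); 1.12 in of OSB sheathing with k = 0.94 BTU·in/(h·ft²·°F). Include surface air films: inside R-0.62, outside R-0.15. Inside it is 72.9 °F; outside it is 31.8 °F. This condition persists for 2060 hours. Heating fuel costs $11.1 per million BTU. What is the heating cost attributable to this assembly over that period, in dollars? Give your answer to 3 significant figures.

8.6/0.25 = 34.4
1.12/0.94 = 1.191
R_total = 0.62 + 0.584 + 34.4 + 1.191 + 0.15 = 36.95 ft²·°F·h/BTU
Q = 311 × (72.9 − 31.8) / 36.95 = 346 BTU/h
E = 346 × 2060 = 712700 BTU
Cost = 712700/10⁶ × 11.1 = $7.911

7.91 dollars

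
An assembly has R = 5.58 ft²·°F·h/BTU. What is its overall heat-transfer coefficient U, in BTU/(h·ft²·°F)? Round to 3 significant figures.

0.179 BTU/(h·ft²·°F)

U = 1/R = 1/5.58 = 0.1792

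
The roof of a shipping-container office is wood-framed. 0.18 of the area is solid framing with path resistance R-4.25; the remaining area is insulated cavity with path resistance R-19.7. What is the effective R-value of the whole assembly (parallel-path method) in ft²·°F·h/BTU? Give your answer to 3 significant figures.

11.9 ft²·°F·h/BTU

U_eff = 0.82/19.7 + 0.18/4.25 = 0.04162 + 0.04235 = 0.08398
R_eff = 1/U_eff = 11.91 ft²·°F·h/BTU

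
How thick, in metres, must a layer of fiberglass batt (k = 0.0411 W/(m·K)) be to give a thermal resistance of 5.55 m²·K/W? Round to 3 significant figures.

0.228 m

L = R·k = 5.55 × 0.0411 = 0.2281 m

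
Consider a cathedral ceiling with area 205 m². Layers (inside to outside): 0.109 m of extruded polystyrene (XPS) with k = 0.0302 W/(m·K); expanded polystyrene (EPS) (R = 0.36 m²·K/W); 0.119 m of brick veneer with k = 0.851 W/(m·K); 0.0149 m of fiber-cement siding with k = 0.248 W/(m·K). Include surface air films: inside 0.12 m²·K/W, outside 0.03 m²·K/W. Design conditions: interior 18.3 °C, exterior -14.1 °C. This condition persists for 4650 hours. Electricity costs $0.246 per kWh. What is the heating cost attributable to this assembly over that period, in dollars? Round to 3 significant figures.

1760 dollars

0.109/0.0302 = 3.609
0.119/0.851 = 0.1398
0.0149/0.248 = 0.06008
R_total = 0.12 + 3.609 + 0.36 + 0.1398 + 0.06008 + 0.03 = 4.319 m²·K/W
Q = 205 × (18.3 − (-14.1)) / 4.319 = 1538 W
E = 1538 W × 4650 h / 1000 = 7151 kWh
Cost = 7151 × 0.246 = $1759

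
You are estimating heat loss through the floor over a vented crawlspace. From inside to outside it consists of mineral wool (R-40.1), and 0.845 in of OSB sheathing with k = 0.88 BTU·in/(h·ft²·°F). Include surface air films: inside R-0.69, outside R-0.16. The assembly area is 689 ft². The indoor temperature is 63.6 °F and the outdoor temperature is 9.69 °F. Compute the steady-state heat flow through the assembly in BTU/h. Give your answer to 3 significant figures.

0.845/0.88 = 0.9602
R_total = 0.69 + 40.1 + 0.9602 + 0.16 = 41.91 ft²·°F·h/BTU
Q = A·ΔT/R = 689 × (63.6 − 9.69) / 41.91 = 886.3 BTU/h

886 BTU/h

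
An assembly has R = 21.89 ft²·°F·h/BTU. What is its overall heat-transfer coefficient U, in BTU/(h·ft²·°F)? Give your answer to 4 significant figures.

U = 1/R = 1/21.89 = 0.045683

0.04568 BTU/(h·ft²·°F)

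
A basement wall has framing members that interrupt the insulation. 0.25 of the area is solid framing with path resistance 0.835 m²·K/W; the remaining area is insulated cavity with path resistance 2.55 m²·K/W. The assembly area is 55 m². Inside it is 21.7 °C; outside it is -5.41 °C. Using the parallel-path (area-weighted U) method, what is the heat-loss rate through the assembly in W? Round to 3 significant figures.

U_eff = 0.75/2.55 + 0.25/0.835 = 0.2941 + 0.2994 = 0.5935
R_eff = 1/U_eff = 1.685 m²·K/W
Q = 55 × (21.7 − (-5.41)) / 1.685 = 885 W

885 W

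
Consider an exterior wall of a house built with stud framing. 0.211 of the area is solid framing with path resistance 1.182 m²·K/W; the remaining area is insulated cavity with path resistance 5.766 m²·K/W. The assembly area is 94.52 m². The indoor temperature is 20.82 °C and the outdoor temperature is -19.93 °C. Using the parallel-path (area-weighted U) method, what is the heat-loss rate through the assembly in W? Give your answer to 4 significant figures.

1215 W

U_eff = 0.789/5.766 + 0.211/1.182 = 0.13684 + 0.17851 = 0.31535
R_eff = 1/U_eff = 3.1711 m²·K/W
Q = 94.52 × (20.82 − (-19.93)) / 3.1711 = 1214.6 W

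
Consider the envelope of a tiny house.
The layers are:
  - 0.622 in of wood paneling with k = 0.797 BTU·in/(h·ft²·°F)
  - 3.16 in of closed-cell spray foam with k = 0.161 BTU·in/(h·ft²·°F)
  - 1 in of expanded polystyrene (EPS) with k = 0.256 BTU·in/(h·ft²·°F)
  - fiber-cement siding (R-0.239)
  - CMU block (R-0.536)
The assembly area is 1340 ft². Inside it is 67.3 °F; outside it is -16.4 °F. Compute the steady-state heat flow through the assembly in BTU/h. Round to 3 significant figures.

4470 BTU/h

0.622/0.797 = 0.7804
3.16/0.161 = 19.63
1/0.256 = 3.906
R_total = 0.7804 + 19.63 + 3.906 + 0.239 + 0.536 = 25.09 ft²·°F·h/BTU
Q = A·ΔT/R = 1340 × (67.3 − (-16.4)) / 25.09 = 4470 BTU/h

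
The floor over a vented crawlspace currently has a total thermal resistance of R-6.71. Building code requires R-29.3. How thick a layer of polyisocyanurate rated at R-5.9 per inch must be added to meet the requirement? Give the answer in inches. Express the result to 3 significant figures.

3.83 in

ΔR = 29.3 − 6.71 = 22.59 ft²·°F·h/BTU
L = ΔR / (R/in) = 22.59/5.9 = 3.829 in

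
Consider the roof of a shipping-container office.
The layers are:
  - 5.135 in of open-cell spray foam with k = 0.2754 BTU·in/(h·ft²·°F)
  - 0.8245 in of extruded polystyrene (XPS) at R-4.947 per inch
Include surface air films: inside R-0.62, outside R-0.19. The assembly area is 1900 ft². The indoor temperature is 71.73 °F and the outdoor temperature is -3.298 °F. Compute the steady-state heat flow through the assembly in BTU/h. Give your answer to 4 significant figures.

5.135/0.2754 = 18.646
0.8245 × 4.947 = 4.0788
R_total = 0.62 + 18.646 + 4.0788 + 0.19 = 23.534 ft²·°F·h/BTU
Q = A·ΔT/R = 1900 × (71.73 − (-3.298)) / 23.534 = 6057.2 BTU/h

6057 BTU/h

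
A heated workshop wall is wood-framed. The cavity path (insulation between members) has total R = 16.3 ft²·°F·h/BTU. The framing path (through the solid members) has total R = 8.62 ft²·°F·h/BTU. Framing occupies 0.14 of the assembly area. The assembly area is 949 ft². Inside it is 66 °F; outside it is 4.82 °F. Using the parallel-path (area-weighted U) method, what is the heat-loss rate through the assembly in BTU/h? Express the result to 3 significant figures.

4010 BTU/h

U_eff = 0.86/16.3 + 0.14/8.62 = 0.05276 + 0.01624 = 0.069
R_eff = 1/U_eff = 14.49 ft²·°F·h/BTU
Q = 949 × (66 − 4.82) / 14.49 = 4006 BTU/h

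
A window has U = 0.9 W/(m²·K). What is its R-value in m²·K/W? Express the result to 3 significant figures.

1.11 m²·K/W

R = 1/U = 1/0.9 = 1.111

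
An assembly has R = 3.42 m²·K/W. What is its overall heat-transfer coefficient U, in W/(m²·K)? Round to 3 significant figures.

0.292 W/(m²·K)

U = 1/R = 1/3.42 = 0.2924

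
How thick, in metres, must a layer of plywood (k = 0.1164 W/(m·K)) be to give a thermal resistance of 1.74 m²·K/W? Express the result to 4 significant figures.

0.2025 m

L = R·k = 1.74 × 0.1164 = 0.20254 m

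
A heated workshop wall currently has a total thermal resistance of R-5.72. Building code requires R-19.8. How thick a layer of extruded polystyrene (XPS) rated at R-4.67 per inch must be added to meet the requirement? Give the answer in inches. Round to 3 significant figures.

ΔR = 19.8 − 5.72 = 14.08 ft²·°F·h/BTU
L = ΔR / (R/in) = 14.08/4.67 = 3.015 in

3.01 in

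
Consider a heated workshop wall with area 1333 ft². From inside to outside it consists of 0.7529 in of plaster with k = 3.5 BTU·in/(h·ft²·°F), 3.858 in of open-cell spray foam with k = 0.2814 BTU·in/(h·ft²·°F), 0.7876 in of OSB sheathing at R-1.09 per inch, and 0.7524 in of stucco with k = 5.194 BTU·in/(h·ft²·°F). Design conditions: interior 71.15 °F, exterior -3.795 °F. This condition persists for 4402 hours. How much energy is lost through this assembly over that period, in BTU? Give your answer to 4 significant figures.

29460000 BTU

0.7529/3.5 = 0.21511
3.858/0.2814 = 13.71
0.7876 × 1.09 = 0.85848
0.7524/5.194 = 0.14486
R_total = 0.21511 + 13.71 + 0.85848 + 0.14486 = 14.928 ft²·°F·h/BTU
Q = 1333 × (71.15 − (-3.795)) / 14.928 = 6692 BTU/h
E = 6692 × 4402 = 29458000 BTU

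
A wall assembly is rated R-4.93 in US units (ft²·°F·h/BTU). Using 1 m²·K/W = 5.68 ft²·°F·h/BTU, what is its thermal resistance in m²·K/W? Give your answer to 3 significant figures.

R_SI = 4.93/5.68 = 0.868

0.868 m²·K/W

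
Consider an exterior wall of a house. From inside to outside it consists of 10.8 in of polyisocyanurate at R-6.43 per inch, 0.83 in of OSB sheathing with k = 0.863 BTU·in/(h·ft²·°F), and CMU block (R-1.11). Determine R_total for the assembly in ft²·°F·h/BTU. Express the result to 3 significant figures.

71.5 ft²·°F·h/BTU

10.8 × 6.43 = 69.44
0.83/0.863 = 0.9618
R_total = 69.44 + 0.9618 + 1.11 = 71.52 ft²·°F·h/BTU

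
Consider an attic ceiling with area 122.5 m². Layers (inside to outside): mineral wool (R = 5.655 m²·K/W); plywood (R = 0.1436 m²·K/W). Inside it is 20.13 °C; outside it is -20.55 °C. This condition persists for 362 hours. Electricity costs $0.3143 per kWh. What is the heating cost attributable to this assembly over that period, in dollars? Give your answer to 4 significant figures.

R_total = 5.655 + 0.1436 = 5.7986 m²·K/W
Q = 122.5 × (20.13 − (-20.55)) / 5.7986 = 859.4 W
E = 859.4 W × 362 h / 1000 = 311.1 kWh
Cost = 311.1 × 0.3143 = $97.779

97.78 dollars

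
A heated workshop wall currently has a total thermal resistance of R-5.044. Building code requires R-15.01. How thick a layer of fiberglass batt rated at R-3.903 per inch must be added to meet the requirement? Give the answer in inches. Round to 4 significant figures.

2.553 in

ΔR = 15.01 − 5.044 = 9.966 ft²·°F·h/BTU
L = ΔR / (R/in) = 9.966/3.903 = 2.5534 in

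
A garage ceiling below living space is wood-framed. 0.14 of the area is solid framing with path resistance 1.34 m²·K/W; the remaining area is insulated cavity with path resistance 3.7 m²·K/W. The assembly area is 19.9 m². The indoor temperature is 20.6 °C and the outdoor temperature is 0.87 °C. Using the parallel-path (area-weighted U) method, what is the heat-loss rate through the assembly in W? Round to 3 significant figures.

U_eff = 0.86/3.7 + 0.14/1.34 = 0.2324 + 0.1045 = 0.3369
R_eff = 1/U_eff = 2.968 m²·K/W
Q = 19.9 × (20.6 − 0.87) / 2.968 = 132.3 W

132 W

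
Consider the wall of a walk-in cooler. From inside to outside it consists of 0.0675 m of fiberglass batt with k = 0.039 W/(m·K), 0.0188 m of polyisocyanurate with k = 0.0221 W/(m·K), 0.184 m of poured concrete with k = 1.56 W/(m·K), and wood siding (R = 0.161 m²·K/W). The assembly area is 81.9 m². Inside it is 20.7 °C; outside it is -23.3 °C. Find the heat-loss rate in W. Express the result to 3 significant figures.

0.0675/0.039 = 1.731
0.0188/0.0221 = 0.8507
0.184/1.56 = 0.1179
R_total = 1.731 + 0.8507 + 0.1179 + 0.161 = 2.86 m²·K/W
Q = A·ΔT/R = 81.9 × (20.7 − (-23.3)) / 2.86 = 1260 W

1260 W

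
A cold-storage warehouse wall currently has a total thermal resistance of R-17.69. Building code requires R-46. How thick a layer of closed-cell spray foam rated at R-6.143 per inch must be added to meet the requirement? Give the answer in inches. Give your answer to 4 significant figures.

4.608 in

ΔR = 46 − 17.69 = 28.31 ft²·°F·h/BTU
L = ΔR / (R/in) = 28.31/6.143 = 4.6085 in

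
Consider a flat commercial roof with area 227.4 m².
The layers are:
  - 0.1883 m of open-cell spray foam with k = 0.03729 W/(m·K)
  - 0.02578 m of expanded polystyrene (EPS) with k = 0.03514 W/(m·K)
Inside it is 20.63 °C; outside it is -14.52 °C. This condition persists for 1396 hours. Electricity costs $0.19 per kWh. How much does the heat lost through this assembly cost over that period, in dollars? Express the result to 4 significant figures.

366.6 dollars

0.1883/0.03729 = 5.0496
0.02578/0.03514 = 0.73364
R_total = 5.0496 + 0.73364 = 5.7832 m²·K/W
Q = 227.4 × (20.63 − (-14.52)) / 5.7832 = 1382.1 W
E = 1382.1 W × 1396 h / 1000 = 1929.4 kWh
Cost = 1929.4 × 0.19 = $366.59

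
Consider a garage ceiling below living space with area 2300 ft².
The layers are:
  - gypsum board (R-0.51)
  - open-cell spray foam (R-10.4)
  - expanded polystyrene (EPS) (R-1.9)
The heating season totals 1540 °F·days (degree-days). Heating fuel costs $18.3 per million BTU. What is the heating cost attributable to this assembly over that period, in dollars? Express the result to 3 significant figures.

R_total = 0.51 + 10.4 + 1.9 = 12.81 ft²·°F·h/BTU
E = A × HDD × 24 / R = 2300 × 1540 × 24 / 12.81 = 6636000 BTU
Cost = 6636000/10⁶ × 18.3 = $121.4

121 dollars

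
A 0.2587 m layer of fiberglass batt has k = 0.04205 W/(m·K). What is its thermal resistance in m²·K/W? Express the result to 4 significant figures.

R = L/k = 0.2587/0.04205 = 6.1522 m²·K/W

6.152 m²·K/W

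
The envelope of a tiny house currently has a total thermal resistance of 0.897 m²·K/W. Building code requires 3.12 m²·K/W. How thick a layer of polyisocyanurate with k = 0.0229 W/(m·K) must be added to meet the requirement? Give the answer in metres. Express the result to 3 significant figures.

ΔR = 3.12 − 0.897 = 2.223 m²·K/W
L = ΔR × k = 2.223 × 0.0229 = 0.05091 m

0.0509 m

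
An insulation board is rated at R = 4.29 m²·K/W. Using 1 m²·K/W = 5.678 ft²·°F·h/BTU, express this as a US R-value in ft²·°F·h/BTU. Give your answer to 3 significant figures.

R_US = 4.29 × 5.678 = 24.36

24.4 ft²·°F·h/BTU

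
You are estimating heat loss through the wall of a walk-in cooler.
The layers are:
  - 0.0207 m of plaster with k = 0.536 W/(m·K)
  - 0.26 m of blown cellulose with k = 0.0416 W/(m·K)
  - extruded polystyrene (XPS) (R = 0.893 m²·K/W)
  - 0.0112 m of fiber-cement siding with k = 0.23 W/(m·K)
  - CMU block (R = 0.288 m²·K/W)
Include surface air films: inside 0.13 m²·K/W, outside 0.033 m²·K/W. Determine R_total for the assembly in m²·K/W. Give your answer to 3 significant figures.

0.0207/0.536 = 0.03862
0.26/0.0416 = 6.25
0.0112/0.23 = 0.0487
R_total = 0.13 + 0.03862 + 6.25 + 0.893 + 0.0487 + 0.288 + 0.033 = 7.681 m²·K/W

7.68 m²·K/W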